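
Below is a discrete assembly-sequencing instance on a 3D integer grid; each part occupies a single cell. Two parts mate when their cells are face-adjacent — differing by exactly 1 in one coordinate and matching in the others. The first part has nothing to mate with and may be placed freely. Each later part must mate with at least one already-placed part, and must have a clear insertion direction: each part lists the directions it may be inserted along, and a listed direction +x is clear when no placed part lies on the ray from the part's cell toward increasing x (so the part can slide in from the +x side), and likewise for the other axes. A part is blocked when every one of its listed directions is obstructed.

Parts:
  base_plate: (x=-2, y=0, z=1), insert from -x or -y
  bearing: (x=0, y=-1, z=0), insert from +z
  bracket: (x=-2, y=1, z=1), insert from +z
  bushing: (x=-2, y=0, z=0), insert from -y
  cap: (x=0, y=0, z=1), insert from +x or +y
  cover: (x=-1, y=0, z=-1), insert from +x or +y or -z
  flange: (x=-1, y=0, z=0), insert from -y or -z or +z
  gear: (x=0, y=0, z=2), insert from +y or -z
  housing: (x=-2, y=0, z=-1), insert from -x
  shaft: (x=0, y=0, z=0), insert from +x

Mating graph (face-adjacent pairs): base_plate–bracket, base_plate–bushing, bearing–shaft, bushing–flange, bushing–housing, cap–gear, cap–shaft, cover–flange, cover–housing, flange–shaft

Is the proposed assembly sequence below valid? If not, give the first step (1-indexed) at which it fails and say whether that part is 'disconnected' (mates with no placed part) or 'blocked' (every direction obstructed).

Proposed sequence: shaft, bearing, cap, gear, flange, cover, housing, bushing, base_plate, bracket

Valid

1. shaft@(0, 0, 0) [+x clear] — {shaft}
2. bearing@(0, -1, 0) [+z clear] — {bearing, shaft}
3. cap@(0, 0, 1) [+x clear] — {bearing, cap, shaft}
4. gear@(0, 0, 2) [+y clear] — {bearing, cap, gear, shaft}
5. flange@(-1, 0, 0) [-y clear] — {bearing, cap, flange, gear, shaft}
6. cover@(-1, 0, -1) [+x clear] — {bearing, cap, cover, flange, gear, shaft}
7. housing@(-2, 0, -1) [-x clear] — {bearing, cap, cover, flange, gear, housing, shaft}
8. bushing@(-2, 0, 0) [-y clear] — {bearing, bushing, cap, cover, flange, gear, housing, shaft}
9. base_plate@(-2, 0, 1) [-x clear] — {base_plate, bearing, bushing, cap, cover, flange, gear, housing, shaft}
10. bracket@(-2, 1, 1) [+z clear] — {base_plate, bearing, bracket, bushing, cap, cover, flange, gear, housing, shaft}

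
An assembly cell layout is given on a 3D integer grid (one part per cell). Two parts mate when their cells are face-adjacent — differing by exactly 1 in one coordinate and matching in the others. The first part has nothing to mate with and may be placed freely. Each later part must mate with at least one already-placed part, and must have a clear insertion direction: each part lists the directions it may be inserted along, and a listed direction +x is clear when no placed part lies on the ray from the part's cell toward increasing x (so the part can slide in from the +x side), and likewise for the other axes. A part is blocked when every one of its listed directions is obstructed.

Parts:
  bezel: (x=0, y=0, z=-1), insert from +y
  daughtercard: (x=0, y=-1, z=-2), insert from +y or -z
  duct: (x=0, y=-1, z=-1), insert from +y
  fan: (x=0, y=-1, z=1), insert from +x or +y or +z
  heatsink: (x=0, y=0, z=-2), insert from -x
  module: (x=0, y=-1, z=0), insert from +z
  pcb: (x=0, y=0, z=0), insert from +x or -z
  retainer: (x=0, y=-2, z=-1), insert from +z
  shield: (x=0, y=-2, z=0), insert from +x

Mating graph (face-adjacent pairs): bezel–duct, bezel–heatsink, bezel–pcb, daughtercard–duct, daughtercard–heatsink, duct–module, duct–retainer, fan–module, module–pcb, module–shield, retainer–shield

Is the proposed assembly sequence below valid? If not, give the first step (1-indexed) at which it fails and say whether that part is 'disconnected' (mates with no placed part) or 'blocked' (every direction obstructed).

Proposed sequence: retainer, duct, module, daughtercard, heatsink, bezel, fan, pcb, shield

1. retainer@(0, -2, -1) [+z clear] — {retainer}
2. duct@(0, -1, -1) [+y clear] — {duct, retainer}
3. module@(0, -1, 0) [+z clear] — {duct, module, retainer}
4. daughtercard@(0, -1, -2) [+y clear] — {daughtercard, duct, module, retainer}
5. heatsink@(0, 0, -2) [-x clear] — {daughtercard, duct, heatsink, module, retainer}
6. bezel@(0, 0, -1) [+y clear] — {bezel, daughtercard, duct, heatsink, module, retainer}
7. fan@(0, -1, 1) [+x clear] — {bezel, daughtercard, duct, fan, heatsink, module, retainer}
8. pcb@(0, 0, 0) [+x clear] — {bezel, daughtercard, duct, fan, heatsink, module, pcb, retainer}
9. shield@(0, -2, 0) [+x clear] — {bezel, daughtercard, duct, fan, heatsink, module, pcb, retainer, shield}

Valid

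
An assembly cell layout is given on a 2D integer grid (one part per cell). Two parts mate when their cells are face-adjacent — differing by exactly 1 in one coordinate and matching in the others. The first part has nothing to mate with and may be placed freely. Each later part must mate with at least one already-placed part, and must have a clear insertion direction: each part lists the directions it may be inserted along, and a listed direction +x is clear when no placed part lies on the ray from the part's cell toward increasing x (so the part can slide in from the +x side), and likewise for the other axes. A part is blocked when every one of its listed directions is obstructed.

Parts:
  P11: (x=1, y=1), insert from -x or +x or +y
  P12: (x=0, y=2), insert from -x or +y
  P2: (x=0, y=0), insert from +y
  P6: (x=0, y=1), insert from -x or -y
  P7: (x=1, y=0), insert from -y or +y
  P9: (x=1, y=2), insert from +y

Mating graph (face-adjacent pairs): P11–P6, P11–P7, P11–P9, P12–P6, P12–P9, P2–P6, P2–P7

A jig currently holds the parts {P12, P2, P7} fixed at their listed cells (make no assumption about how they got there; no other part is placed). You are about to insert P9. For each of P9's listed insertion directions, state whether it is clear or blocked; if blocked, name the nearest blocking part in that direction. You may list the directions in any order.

+y: ray from P9(1, 2) has no placed part ⇒ clear

+y: clear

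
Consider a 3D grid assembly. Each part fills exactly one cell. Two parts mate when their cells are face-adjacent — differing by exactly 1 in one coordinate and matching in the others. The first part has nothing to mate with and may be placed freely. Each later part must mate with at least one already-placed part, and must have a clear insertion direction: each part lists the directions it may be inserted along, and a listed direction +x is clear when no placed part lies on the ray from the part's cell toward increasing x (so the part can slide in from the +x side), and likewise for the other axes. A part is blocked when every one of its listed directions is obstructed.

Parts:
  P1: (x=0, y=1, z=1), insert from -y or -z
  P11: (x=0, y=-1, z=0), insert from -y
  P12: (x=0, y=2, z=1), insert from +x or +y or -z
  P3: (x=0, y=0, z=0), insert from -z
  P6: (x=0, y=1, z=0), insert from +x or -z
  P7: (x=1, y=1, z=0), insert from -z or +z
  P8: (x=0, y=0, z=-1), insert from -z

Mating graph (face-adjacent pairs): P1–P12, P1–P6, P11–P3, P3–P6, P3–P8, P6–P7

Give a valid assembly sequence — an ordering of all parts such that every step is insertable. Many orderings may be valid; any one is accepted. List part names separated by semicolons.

P12; P1; P6; P7; P3; P11; P8

1. P12@(0, 2, 1) [+x clear] — {P12}
2. P1@(0, 1, 1) [-y clear] — {P1, P12}
3. P6@(0, 1, 0) [+x clear] — {P1, P12, P6}
4. P7@(1, 1, 0) [-z clear] — {P1, P12, P6, P7}
5. P3@(0, 0, 0) [-z clear] — {P1, P12, P3, P6, P7}
6. P11@(0, -1, 0) [-y clear] — {P1, P11, P12, P3, P6, P7}
7. P8@(0, 0, -1) [-z clear] — {P1, P11, P12, P3, P6, P7, P8}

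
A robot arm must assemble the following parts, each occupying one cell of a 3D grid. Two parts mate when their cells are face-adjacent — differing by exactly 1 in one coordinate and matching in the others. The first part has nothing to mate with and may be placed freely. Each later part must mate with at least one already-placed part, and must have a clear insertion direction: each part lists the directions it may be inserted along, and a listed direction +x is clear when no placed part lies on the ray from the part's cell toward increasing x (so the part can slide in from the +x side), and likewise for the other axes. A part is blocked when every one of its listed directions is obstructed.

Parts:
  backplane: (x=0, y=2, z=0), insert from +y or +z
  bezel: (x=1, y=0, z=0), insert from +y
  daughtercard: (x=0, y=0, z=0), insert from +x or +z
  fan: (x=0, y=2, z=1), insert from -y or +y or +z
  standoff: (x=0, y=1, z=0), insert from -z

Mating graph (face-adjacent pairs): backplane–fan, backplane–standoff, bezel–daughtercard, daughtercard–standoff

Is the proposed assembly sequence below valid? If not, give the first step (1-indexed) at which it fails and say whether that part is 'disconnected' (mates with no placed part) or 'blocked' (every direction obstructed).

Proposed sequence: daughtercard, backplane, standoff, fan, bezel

Invalid at step 2 (disconnected)

1. daughtercard@(0, 0, 0) [+x clear] — {daughtercard}
2. backplane@(0, 2, 0) — no placed neighbour ⇒ disconnected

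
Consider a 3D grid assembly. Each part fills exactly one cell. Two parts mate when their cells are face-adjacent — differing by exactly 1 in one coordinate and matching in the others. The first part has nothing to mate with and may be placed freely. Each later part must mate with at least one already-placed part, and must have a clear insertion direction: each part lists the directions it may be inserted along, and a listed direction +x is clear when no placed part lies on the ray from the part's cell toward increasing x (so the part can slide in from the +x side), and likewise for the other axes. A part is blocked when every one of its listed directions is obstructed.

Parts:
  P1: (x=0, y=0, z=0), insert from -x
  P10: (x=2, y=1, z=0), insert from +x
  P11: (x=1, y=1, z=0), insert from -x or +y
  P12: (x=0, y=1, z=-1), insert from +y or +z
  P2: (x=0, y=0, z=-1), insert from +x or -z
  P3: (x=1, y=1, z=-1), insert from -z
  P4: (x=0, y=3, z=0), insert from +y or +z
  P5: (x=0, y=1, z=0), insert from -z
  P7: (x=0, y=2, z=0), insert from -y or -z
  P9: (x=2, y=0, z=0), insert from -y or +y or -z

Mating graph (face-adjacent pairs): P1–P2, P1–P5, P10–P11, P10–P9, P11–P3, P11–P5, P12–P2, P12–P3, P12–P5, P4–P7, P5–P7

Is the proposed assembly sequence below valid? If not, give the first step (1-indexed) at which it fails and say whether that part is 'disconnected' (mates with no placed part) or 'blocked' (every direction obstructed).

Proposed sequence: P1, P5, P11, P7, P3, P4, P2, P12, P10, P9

Valid

1. P1@(0, 0, 0) [-x clear] — {P1}
2. P5@(0, 1, 0) [-z clear] — {P1, P5}
3. P11@(1, 1, 0) [+y clear] — {P1, P11, P5}
4. P7@(0, 2, 0) [-z clear] — {P1, P11, P5, P7}
5. P3@(1, 1, -1) [-z clear] — {P1, P11, P3, P5, P7}
6. P4@(0, 3, 0) [+y clear] — {P1, P11, P3, P4, P5, P7}
7. P2@(0, 0, -1) [+x clear] — {P1, P11, P2, P3, P4, P5, P7}
8. P12@(0, 1, -1) [+y clear] — {P1, P11, P12, P2, P3, P4, P5, P7}
9. P10@(2, 1, 0) [+x clear] — {P1, P10, P11, P12, P2, P3, P4, P5, P7}
10. P9@(2, 0, 0) [-y clear] — {P1, P10, P11, P12, P2, P3, P4, P5, P7, P9}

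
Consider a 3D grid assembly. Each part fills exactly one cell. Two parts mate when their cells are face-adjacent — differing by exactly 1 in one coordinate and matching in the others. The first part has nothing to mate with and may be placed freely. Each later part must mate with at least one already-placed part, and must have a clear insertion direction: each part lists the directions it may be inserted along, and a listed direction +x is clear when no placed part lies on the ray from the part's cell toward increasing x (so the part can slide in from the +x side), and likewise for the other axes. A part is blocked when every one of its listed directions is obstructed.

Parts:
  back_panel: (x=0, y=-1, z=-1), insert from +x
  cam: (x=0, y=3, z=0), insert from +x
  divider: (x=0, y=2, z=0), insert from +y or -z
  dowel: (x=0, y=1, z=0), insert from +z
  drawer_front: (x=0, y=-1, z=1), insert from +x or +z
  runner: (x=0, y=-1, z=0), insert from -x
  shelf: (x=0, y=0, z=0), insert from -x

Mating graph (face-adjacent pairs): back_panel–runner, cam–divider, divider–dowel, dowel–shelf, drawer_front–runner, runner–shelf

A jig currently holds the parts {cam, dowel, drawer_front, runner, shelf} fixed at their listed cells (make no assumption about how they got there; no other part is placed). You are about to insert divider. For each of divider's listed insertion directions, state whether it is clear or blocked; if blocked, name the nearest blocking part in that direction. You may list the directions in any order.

+y: blocked by cam; -z: clear

+y: nearest on ray is cam@(0, 3, 0) ⇒ blocked
-z: ray from divider(0, 2, 0) has no placed part ⇒ clear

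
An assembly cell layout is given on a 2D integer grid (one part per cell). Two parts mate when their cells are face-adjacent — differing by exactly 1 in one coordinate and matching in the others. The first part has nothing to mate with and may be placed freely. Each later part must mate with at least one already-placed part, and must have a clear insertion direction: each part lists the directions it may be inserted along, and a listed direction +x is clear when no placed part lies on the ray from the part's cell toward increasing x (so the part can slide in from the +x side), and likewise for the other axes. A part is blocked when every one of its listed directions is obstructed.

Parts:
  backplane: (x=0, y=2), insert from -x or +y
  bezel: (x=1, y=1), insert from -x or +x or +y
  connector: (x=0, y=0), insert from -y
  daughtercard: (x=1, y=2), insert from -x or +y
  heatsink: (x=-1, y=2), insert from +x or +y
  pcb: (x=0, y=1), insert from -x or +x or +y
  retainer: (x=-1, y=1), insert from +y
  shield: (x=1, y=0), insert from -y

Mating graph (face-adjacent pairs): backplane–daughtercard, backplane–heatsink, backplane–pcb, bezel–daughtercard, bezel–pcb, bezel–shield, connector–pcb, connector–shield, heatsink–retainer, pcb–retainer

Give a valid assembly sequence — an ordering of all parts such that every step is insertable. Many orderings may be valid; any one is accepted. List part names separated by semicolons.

1. daughtercard@(1, 2) [-x clear] — {daughtercard}
2. bezel@(1, 1) [-x clear] — {bezel, daughtercard}
3. backplane@(0, 2) [-x clear] — {backplane, bezel, daughtercard}
4. pcb@(0, 1) [-x clear] — {backplane, bezel, daughtercard, pcb}
5. connector@(0, 0) [-y clear] — {backplane, bezel, connector, daughtercard, pcb}
6. retainer@(-1, 1) [+y clear] — {backplane, bezel, connector, daughtercard, pcb, retainer}
7. heatsink@(-1, 2) [+y clear] — {backplane, bezel, connector, daughtercard, heatsink, pcb, retainer}
8. shield@(1, 0) [-y clear] — {backplane, bezel, connector, daughtercard, heatsink, pcb, retainer, shield}

daughtercard; bezel; backplane; pcb; connector; retainer; heatsink; shield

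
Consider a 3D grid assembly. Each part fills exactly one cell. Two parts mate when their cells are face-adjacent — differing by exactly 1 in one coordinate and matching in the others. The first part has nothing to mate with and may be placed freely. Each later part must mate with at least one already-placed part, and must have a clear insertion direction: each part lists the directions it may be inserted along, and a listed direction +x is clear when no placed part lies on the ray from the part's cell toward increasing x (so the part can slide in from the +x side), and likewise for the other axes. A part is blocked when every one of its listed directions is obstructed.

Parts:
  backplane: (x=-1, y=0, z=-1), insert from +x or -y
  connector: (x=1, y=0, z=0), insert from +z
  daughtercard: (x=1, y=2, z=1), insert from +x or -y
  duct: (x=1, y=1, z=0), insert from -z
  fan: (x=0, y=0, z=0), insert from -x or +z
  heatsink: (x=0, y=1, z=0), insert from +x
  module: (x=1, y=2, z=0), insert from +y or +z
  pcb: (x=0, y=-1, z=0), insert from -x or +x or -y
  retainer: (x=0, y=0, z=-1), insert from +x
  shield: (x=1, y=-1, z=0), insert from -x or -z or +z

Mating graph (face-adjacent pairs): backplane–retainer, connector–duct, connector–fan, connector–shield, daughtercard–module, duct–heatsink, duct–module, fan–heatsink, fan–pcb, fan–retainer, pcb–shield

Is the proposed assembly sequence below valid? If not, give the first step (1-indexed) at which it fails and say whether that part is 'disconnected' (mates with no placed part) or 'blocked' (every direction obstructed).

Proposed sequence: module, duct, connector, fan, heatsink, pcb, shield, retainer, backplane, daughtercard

1. module@(1, 2, 0) [+y clear] — {module}
2. duct@(1, 1, 0) [-z clear] — {duct, module}
3. connector@(1, 0, 0) [+z clear] — {connector, duct, module}
4. fan@(0, 0, 0) [-x clear] — {connector, duct, fan, module}
5. heatsink@(0, 1, 0) — +x all obstructed ⇒ blocked

Invalid at step 5 (blocked)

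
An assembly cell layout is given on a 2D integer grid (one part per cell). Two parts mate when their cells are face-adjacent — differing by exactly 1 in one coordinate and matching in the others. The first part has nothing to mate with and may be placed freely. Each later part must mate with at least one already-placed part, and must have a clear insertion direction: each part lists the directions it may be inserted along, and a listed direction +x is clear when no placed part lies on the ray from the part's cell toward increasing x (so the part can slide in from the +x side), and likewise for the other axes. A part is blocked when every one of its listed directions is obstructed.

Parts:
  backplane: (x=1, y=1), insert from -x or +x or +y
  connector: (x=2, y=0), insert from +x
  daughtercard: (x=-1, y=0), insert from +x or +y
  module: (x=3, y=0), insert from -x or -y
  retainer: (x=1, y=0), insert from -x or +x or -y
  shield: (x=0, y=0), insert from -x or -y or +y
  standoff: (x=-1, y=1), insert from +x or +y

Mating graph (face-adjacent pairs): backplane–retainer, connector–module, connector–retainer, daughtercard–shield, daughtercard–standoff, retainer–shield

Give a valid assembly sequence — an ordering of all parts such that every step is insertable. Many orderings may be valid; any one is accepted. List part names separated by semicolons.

standoff; daughtercard; shield; retainer; connector; module; backplane

1. standoff@(-1, 1) [+x clear] — {standoff}
2. daughtercard@(-1, 0) [+x clear] — {daughtercard, standoff}
3. shield@(0, 0) [-y clear] — {daughtercard, shield, standoff}
4. retainer@(1, 0) [+x clear] — {daughtercard, retainer, shield, standoff}
5. connector@(2, 0) [+x clear] — {connector, daughtercard, retainer, shield, standoff}
6. module@(3, 0) [-y clear] — {connector, daughtercard, module, retainer, shield, standoff}
7. backplane@(1, 1) [+x clear] — {backplane, connector, daughtercard, module, retainer, shield, standoff}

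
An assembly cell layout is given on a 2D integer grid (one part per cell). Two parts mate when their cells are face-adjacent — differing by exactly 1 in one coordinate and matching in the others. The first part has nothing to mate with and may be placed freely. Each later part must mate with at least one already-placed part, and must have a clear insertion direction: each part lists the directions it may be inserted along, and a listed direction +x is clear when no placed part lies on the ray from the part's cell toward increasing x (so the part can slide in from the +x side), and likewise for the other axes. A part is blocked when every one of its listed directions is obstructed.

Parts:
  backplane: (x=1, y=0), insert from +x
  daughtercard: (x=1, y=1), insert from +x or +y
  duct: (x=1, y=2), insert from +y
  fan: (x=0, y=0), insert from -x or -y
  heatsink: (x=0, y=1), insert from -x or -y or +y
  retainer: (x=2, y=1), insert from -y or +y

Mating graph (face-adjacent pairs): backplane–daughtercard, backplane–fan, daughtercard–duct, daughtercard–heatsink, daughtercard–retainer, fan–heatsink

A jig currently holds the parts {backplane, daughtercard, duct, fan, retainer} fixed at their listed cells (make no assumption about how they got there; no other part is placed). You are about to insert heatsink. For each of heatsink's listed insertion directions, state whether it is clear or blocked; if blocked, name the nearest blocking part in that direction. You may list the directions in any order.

-x: ray from heatsink(0, 1) has no placed part ⇒ clear
-y: nearest on ray is fan@(0, 0) ⇒ blocked
+y: ray from heatsink(0, 1) has no placed part ⇒ clear

+y: clear; -x: clear; -y: blocked by fan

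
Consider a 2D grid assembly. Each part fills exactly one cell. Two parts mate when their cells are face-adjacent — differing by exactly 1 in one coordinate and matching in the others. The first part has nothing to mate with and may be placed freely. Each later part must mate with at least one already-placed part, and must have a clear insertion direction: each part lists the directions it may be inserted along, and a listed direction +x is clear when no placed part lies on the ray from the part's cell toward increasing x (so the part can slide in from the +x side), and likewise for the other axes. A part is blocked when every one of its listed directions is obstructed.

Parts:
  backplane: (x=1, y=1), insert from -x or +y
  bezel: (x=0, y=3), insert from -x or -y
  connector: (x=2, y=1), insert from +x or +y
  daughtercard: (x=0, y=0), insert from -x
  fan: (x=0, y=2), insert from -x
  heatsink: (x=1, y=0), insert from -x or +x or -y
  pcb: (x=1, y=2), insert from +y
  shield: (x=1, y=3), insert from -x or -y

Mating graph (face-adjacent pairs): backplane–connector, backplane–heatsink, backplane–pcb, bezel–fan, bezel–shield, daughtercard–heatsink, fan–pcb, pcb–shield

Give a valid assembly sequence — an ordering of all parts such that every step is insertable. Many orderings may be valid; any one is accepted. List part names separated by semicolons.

1. daughtercard@(0, 0) [-x clear] — {daughtercard}
2. heatsink@(1, 0) [+x clear] — {daughtercard, heatsink}
3. backplane@(1, 1) [-x clear] — {backplane, daughtercard, heatsink}
4. pcb@(1, 2) [+y clear] — {backplane, daughtercard, heatsink, pcb}
5. fan@(0, 2) [-x clear] — {backplane, daughtercard, fan, heatsink, pcb}
6. shield@(1, 3) [-x clear] — {backplane, daughtercard, fan, heatsink, pcb, shield}
7. bezel@(0, 3) [-x clear] — {backplane, bezel, daughtercard, fan, heatsink, pcb, shield}
8. connector@(2, 1) [+x clear] — {backplane, bezel, connector, daughtercard, fan, heatsink, pcb, shield}

daughtercard; heatsink; backplane; pcb; fan; shield; bezel; connector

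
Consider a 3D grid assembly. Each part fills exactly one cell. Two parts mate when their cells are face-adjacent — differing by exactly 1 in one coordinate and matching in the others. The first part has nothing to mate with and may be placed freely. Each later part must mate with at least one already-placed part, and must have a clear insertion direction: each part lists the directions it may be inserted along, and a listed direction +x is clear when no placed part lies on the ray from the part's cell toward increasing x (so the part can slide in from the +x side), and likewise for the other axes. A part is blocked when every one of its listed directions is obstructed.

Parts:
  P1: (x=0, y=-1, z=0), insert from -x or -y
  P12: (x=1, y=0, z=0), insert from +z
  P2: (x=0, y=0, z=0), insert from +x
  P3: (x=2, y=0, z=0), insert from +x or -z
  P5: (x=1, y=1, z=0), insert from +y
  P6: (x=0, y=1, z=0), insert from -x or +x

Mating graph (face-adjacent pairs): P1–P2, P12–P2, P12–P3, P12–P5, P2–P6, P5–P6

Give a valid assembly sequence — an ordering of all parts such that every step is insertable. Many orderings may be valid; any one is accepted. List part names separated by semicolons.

1. P5@(1, 1, 0) [+y clear] — {P5}
2. P6@(0, 1, 0) [-x clear] — {P5, P6}
3. P2@(0, 0, 0) [+x clear] — {P2, P5, P6}
4. P12@(1, 0, 0) [+z clear] — {P12, P2, P5, P6}
5. P3@(2, 0, 0) [+x clear] — {P12, P2, P3, P5, P6}
6. P1@(0, -1, 0) [-x clear] — {P1, P12, P2, P3, P5, P6}

P5; P6; P2; P12; P3; P1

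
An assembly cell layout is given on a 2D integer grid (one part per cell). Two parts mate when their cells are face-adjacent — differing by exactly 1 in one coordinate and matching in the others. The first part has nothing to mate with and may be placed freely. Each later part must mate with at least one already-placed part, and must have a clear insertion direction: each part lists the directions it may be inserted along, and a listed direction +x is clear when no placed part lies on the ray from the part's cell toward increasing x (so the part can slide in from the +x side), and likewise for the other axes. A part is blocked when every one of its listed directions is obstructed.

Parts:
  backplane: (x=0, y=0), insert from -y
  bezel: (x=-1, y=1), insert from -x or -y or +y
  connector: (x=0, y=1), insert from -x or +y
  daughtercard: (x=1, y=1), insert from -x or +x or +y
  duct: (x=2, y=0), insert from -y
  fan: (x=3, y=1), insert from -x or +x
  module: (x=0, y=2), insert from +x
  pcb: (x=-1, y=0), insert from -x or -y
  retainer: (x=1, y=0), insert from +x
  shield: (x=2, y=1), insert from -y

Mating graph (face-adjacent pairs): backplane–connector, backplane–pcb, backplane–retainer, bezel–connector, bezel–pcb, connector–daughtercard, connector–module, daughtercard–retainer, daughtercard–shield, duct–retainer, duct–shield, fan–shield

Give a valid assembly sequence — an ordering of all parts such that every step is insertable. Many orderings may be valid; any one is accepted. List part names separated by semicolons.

pcb; backplane; retainer; bezel; daughtercard; shield; fan; duct; connector; module

1. pcb@(-1, 0) [-x clear] — {pcb}
2. backplane@(0, 0) [-y clear] — {backplane, pcb}
3. retainer@(1, 0) [+x clear] — {backplane, pcb, retainer}
4. bezel@(-1, 1) [-x clear] — {backplane, bezel, pcb, retainer}
5. daughtercard@(1, 1) [+x clear] — {backplane, bezel, daughtercard, pcb, retainer}
6. shield@(2, 1) [-y clear] — {backplane, bezel, daughtercard, pcb, retainer, shield}
7. fan@(3, 1) [+x clear] — {backplane, bezel, daughtercard, fan, pcb, retainer, shield}
8. duct@(2, 0) [-y clear] — {backplane, bezel, daughtercard, duct, fan, pcb, retainer, shield}
9. connector@(0, 1) [+y clear] — {backplane, bezel, connector, daughtercard, duct, fan, pcb, retainer, shield}
10. module@(0, 2) [+x clear] — {backplane, bezel, connector, daughtercard, duct, fan, module, pcb, retainer, shield}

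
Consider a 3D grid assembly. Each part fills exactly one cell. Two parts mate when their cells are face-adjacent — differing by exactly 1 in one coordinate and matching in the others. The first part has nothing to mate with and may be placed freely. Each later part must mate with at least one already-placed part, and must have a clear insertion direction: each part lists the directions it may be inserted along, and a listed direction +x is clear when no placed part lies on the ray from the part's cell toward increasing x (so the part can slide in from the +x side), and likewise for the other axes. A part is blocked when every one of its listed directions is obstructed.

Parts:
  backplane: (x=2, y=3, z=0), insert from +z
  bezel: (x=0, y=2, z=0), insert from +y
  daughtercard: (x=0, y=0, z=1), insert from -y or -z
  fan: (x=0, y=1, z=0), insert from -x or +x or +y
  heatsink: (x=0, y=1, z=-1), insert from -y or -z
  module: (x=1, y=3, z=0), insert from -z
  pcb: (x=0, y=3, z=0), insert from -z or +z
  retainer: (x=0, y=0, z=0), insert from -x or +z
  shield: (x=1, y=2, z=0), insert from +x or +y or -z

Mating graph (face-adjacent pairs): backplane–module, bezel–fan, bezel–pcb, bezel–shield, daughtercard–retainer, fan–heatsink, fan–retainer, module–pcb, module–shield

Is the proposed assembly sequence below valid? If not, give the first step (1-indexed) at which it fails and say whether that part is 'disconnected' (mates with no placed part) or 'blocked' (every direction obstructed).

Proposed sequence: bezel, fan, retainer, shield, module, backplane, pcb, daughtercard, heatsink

Valid

1. bezel@(0, 2, 0) [+y clear] — {bezel}
2. fan@(0, 1, 0) [-x clear] — {bezel, fan}
3. retainer@(0, 0, 0) [-x clear] — {bezel, fan, retainer}
4. shield@(1, 2, 0) [+x clear] — {bezel, fan, retainer, shield}
5. module@(1, 3, 0) [-z clear] — {bezel, fan, module, retainer, shield}
6. backplane@(2, 3, 0) [+z clear] — {backplane, bezel, fan, module, retainer, shield}
7. pcb@(0, 3, 0) [-z clear] — {backplane, bezel, fan, module, pcb, retainer, shield}
8. daughtercard@(0, 0, 1) [-y clear] — {backplane, bezel, daughtercard, fan, module, pcb, retainer, shield}
9. heatsink@(0, 1, -1) [-y clear] — {backplane, bezel, daughtercard, fan, heatsink, module, pcb, retainer, shield}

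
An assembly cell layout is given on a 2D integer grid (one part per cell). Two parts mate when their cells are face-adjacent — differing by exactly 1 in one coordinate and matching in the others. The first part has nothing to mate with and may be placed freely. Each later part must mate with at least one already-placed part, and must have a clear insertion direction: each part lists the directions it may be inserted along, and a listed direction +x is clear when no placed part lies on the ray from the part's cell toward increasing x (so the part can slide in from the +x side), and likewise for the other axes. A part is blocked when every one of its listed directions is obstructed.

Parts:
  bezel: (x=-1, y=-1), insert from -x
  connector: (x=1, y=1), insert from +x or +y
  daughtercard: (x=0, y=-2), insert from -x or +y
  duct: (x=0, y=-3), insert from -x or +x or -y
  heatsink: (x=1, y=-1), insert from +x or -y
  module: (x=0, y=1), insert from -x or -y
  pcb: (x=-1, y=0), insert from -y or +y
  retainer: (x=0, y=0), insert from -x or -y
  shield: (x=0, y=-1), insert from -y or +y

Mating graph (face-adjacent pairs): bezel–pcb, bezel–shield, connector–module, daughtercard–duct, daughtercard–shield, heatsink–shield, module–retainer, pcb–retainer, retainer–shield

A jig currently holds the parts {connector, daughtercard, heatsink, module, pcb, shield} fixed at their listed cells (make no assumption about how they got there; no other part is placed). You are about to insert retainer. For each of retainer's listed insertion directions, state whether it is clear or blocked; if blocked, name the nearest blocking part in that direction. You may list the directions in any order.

-x: nearest on ray is pcb@(-1, 0) ⇒ blocked
-y: nearest on ray is shield@(0, -1) ⇒ blocked

-x: blocked by pcb; -y: blocked by shield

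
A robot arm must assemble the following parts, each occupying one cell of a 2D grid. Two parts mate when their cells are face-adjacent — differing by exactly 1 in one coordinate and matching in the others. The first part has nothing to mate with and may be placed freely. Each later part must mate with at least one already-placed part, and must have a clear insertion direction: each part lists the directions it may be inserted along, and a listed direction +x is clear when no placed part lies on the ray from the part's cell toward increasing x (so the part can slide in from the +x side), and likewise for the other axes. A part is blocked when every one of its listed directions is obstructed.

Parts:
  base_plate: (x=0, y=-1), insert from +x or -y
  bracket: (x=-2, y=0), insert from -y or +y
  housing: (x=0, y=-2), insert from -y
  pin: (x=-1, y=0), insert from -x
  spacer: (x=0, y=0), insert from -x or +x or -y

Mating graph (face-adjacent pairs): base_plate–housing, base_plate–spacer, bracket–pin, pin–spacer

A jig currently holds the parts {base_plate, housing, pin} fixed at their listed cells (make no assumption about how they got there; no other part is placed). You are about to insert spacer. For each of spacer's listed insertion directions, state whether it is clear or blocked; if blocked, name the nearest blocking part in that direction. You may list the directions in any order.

-x: nearest on ray is pin@(-1, 0) ⇒ blocked
+x: ray from spacer(0, 0) has no placed part ⇒ clear
-y: nearest on ray is base_plate@(0, -1) ⇒ blocked

+x: clear; -x: blocked by pin; -y: blocked by base_plate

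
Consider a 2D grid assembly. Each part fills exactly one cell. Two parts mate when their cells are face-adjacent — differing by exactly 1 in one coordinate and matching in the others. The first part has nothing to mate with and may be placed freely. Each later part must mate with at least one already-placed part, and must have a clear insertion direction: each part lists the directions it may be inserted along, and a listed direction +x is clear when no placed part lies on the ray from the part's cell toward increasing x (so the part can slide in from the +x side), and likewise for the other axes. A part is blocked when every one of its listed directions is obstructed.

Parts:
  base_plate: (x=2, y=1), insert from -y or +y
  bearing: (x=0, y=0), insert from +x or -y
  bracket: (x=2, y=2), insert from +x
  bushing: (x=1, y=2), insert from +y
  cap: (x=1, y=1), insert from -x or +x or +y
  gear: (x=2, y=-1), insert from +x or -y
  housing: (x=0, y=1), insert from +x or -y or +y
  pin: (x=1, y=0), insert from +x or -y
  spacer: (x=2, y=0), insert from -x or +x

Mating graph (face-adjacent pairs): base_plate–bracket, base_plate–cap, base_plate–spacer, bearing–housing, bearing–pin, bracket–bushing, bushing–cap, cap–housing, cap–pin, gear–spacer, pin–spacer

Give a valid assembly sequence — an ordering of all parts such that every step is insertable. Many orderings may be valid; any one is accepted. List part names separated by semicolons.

1. bearing@(0, 0) [+x clear] — {bearing}
2. housing@(0, 1) [+x clear] — {bearing, housing}
3. cap@(1, 1) [+x clear] — {bearing, cap, housing}
4. bushing@(1, 2) [+y clear] — {bearing, bushing, cap, housing}
5. pin@(1, 0) [+x clear] — {bearing, bushing, cap, housing, pin}
6. bracket@(2, 2) [+x clear] — {bearing, bracket, bushing, cap, housing, pin}
7. base_plate@(2, 1) [-y clear] — {base_plate, bearing, bracket, bushing, cap, housing, pin}
8. spacer@(2, 0) [+x clear] — {base_plate, bearing, bracket, bushing, cap, housing, pin, spacer}
9. gear@(2, -1) [+x clear] — {base_plate, bearing, bracket, bushing, cap, gear, housing, pin, spacer}

bearing; housing; cap; bushing; pin; bracket; base_plate; spacer; gear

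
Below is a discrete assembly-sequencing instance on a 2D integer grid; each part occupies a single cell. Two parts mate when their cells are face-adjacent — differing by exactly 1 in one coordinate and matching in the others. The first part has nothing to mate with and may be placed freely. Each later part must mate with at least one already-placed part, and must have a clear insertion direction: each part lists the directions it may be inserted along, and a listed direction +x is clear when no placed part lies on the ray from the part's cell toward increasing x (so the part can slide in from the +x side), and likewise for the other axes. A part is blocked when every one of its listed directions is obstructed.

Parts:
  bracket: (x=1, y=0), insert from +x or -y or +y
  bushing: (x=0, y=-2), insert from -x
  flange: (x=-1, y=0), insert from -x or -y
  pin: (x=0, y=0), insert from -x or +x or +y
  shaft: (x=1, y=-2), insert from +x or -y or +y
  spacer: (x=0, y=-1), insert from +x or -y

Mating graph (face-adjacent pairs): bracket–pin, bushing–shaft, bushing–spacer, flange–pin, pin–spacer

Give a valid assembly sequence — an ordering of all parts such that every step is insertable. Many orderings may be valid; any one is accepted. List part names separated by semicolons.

shaft; bushing; spacer; pin; bracket; flange

1. shaft@(1, -2) [+x clear] — {shaft}
2. bushing@(0, -2) [-x clear] — {bushing, shaft}
3. spacer@(0, -1) [+x clear] — {bushing, shaft, spacer}
4. pin@(0, 0) [-x clear] — {bushing, pin, shaft, spacer}
5. bracket@(1, 0) [+x clear] — {bracket, bushing, pin, shaft, spacer}
6. flange@(-1, 0) [-x clear] — {bracket, bushing, flange, pin, shaft, spacer}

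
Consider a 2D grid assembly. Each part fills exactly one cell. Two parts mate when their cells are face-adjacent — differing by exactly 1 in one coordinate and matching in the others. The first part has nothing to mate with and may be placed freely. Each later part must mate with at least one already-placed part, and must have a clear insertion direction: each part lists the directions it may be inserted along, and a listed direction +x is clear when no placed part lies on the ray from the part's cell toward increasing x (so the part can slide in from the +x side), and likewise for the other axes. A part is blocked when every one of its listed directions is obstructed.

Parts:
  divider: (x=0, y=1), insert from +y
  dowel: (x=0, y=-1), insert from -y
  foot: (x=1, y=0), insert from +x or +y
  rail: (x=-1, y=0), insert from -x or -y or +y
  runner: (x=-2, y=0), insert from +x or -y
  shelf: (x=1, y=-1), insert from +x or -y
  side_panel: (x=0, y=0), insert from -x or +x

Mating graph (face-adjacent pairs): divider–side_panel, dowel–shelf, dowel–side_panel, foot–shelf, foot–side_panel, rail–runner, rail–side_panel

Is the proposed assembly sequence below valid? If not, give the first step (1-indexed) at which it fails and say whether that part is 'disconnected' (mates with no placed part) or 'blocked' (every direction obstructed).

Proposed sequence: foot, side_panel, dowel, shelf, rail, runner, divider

Valid

1. foot@(1, 0) [+x clear] — {foot}
2. side_panel@(0, 0) [-x clear] — {foot, side_panel}
3. dowel@(0, -1) [-y clear] — {dowel, foot, side_panel}
4. shelf@(1, -1) [+x clear] — {dowel, foot, shelf, side_panel}
5. rail@(-1, 0) [-x clear] — {dowel, foot, rail, shelf, side_panel}
6. runner@(-2, 0) [-y clear] — {dowel, foot, rail, runner, shelf, side_panel}
7. divider@(0, 1) [+y clear] — {divider, dowel, foot, rail, runner, shelf, side_panel}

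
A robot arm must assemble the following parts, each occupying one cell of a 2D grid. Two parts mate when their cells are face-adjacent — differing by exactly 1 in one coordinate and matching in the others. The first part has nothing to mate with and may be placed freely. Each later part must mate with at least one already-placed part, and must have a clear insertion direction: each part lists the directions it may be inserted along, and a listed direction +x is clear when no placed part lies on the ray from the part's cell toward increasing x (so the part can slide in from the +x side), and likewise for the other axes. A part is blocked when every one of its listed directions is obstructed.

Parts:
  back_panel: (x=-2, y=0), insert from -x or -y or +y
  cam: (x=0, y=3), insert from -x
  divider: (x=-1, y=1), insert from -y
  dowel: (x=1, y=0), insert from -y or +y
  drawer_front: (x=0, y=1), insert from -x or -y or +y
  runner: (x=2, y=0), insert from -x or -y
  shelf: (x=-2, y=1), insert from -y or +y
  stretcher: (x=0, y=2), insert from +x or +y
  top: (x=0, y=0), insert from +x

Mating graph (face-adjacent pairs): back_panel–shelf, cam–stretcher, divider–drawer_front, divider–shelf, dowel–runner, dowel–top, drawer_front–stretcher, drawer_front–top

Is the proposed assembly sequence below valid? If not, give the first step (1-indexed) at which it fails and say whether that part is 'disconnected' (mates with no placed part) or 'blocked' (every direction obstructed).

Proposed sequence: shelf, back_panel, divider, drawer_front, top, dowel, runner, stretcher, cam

1. shelf@(-2, 1) [-y clear] — {shelf}
2. back_panel@(-2, 0) [-x clear] — {back_panel, shelf}
3. divider@(-1, 1) [-y clear] — {back_panel, divider, shelf}
4. drawer_front@(0, 1) [-y clear] — {back_panel, divider, drawer_front, shelf}
5. top@(0, 0) [+x clear] — {back_panel, divider, drawer_front, shelf, top}
6. dowel@(1, 0) [-y clear] — {back_panel, divider, dowel, drawer_front, shelf, top}
7. runner@(2, 0) [-y clear] — {back_panel, divider, dowel, drawer_front, runner, shelf, top}
8. stretcher@(0, 2) [+x clear] — {back_panel, divider, dowel, drawer_front, runner, shelf, stretcher, top}
9. cam@(0, 3) [-x clear] — {back_panel, cam, divider, dowel, drawer_front, runner, shelf, stretcher, top}

Valid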